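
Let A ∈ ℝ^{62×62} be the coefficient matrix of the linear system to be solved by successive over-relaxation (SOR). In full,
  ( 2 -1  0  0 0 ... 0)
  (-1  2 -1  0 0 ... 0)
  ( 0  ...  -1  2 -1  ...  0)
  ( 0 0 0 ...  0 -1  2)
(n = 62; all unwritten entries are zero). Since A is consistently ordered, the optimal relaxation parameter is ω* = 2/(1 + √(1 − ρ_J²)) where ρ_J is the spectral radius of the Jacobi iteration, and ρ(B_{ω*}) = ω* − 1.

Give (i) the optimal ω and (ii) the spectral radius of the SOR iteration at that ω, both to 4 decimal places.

½·tridiag(1,0,1) at n=62: λ_k = cos(kπ/63); max |λ| at k=1 ⇒ ρ_J = cos(π/63) ≈ 0.9988.
1 − cos²(π/63) = sin²(π/63) ⇒ √(1−ρ_J²) = sin(π/63) = 0.04985.
ω* = 2/(1 + 0.04985) = 2/1.04985 = 1.9050.
[ρ_SOR] ω* − 1 = 0.9050.

ω* = 1.9050, ρ_SOR = 0.9050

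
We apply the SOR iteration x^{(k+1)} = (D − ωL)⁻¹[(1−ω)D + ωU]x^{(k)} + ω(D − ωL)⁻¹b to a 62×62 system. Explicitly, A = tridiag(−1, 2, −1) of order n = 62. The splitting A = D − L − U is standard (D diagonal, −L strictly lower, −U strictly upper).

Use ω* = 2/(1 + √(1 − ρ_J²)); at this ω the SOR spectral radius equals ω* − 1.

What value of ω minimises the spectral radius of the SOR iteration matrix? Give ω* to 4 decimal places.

ω* = 1.9050

[ρ_J] n=62: ρ(B_J) = cos(π/(n+1)) = cos(π/63) = 0.9988.
√(1−ρ_J²) = |sin(π/63)| = 0.04985
ω* = 2/(1+0.04985) = 1.9050
ρ_SOR = ω* − 1 ≈ 0.9050.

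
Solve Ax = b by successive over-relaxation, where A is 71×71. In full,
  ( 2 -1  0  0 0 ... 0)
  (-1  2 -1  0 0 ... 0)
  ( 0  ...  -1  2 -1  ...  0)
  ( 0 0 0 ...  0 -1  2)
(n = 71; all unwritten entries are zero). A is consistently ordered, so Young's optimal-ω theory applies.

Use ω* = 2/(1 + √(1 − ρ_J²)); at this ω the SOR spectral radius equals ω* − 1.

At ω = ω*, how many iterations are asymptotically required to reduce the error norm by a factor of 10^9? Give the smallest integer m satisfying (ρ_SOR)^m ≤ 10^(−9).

m = 238

[ρ_J] n=71: ρ(B_J) = cos(π/(n+1)) = cos(π/72) = 0.9990482.
1 − cos²(π/72) = sin²(π/72) ⇒ √(1−ρ_J²) = sin(π/72) = 0.0436194.
ω* = 2/(1+0.0436194) = 1.9164075
[ρ_SOR] ω* − 1 = 0.9164075.
m ≥ 9·ln10 / (−ln 0.9164075) = 237.396; smallest integer m = 238.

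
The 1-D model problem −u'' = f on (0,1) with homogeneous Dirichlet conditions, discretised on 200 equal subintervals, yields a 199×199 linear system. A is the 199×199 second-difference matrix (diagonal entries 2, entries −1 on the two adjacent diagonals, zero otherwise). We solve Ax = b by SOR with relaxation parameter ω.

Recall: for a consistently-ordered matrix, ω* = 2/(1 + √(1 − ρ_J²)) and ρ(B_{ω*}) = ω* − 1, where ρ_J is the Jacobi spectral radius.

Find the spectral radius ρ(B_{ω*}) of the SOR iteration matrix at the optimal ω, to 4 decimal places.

B_J for the 199×199 system has eigenvalues cos(kπ/200); ρ_J = cos(π/200) = 0.9999.
√(1−ρ_J²) = |sin(π/200)| = 0.01571
ω* = 2 / (1 + 0.01571) = 2 / 1.01571 ≈ 1.9691.
[ρ_SOR] ω* − 1 = 0.9691.

ρ_SOR = 0.9691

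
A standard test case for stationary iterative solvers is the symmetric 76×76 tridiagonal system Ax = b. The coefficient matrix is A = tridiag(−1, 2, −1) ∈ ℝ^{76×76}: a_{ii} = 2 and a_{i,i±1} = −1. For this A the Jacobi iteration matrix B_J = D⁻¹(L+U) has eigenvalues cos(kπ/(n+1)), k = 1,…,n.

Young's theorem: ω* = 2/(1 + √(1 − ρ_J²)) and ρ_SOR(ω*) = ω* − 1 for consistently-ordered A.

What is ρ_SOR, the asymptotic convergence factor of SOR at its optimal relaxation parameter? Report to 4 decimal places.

ρ_SOR = 0.9216

[ρ_J] n=76: ρ(B_J) = cos(π/(n+1)) = cos(π/77) = 0.9992.
√(1 − cos²(π/77)) = sin(π/77) ≈ 0.04079.
ω* = 2/(1 + 0.04079) = 2/1.04079 = 1.9216.
and ρ(B_{ω*}) = 1.9216 − 1 = 0.9216.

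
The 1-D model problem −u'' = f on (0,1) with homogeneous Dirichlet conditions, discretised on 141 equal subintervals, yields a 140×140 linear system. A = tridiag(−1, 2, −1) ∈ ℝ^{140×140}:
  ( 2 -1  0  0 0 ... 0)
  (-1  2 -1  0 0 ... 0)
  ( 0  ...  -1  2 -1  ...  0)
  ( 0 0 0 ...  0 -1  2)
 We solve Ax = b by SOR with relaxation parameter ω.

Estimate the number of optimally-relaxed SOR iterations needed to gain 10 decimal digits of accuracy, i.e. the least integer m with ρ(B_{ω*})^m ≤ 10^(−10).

m = 517

½·tridiag(1,0,1) at n=140: λ_k = cos(kπ/141); max |λ| at k=1 ⇒ ρ_J = cos(π/141) ≈ 0.9997518.
1 − cos²(π/141) = sin²(π/141) ⇒ √(1−ρ_J²) = sin(π/141) = 0.0222790.
Then 2/(1+√(1−ρ_J²)) = 2/(1+0.0222790); ω* = 2/1.0222790 = 1.9564131.
[ρ_SOR] ω* − 1 = 0.9564131.
ρ_SOR^m ≤ 10^(−10) ⇔ m ≥ 10·ln10/(−ln 0.9564131) = 23.0259/0.0445653 = 516.678; m = ⌈516.678⌉ = 517.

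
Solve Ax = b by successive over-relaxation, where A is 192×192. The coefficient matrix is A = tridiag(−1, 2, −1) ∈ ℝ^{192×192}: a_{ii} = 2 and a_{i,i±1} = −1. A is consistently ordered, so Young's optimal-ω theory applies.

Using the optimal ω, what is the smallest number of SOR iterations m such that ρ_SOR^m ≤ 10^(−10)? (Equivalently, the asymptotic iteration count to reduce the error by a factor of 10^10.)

B_J for the 192×192 system has eigenvalues cos(kπ/193); ρ_J = cos(π/193) = 0.9998675.
√(1−ρ_J²) = |sin(π/193)| = 0.0162770
ω* = 2 / (1 + 0.0162770) = 2 / 1.0162770 ≈ 1.9679674.
ρ(B_{ω*}) = ω*−1 = 0.9679674
For 10 digits: m = 10·ln10 / (−ln 0.9679674) = 23.0259/0.0325569 = 707.251; round up → m = 708.

m = 708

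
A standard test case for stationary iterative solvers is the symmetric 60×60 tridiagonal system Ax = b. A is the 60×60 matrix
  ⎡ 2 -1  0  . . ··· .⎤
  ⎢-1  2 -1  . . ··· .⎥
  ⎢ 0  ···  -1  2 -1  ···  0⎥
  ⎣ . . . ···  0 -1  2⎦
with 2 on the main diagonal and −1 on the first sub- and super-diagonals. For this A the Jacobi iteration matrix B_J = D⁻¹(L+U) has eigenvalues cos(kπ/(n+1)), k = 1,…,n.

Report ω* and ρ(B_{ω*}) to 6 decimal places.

[ρ_J] n=60: ρ(B_J) = cos(π/(n+1)) = cos(π/61) = 0.998674.
√(1−ρ_J²) = |sin(π/61)| = 0.0514788
Then 2/(1+√(1−ρ_J²)) = 2/(1+0.0514788); ω* = 2/1.0514788 = 1.902083.
ρ_SOR = ω* − 1 = 1.902083 − 1 = 0.902083.

ω* = 1.902083, ρ_SOR = 0.902083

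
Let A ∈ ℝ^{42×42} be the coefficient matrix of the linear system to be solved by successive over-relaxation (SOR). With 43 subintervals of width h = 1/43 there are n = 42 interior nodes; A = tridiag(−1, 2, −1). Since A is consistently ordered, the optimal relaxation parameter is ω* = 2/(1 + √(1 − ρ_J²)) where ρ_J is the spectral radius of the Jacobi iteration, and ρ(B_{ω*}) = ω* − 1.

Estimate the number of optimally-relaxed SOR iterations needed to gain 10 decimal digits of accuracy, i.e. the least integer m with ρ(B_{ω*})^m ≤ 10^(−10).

½·tridiag(1,0,1) at n=42: λ_k = cos(kπ/43); max |λ| at k=1 ⇒ ρ_J = cos(π/43) ≈ 0.9973323.
1 − cos²(π/43) = sin²(π/43) ⇒ √(1−ρ_J²) = sin(π/43) = 0.0729953.
Then 2/(1+√(1−ρ_J²)) = 2/(1+0.0729953); ω* = 2/1.0729953 = 1.8639411.
ρ(B_{ω*}) = ω*−1 = 0.8639411
(0.8639411)^m ≤ 10^{−10}  ⇒  m·ln(0.8639411) ≤ −10·ln10  ⇒  m ≥ 157.441  ⇒  m = 158

m = 158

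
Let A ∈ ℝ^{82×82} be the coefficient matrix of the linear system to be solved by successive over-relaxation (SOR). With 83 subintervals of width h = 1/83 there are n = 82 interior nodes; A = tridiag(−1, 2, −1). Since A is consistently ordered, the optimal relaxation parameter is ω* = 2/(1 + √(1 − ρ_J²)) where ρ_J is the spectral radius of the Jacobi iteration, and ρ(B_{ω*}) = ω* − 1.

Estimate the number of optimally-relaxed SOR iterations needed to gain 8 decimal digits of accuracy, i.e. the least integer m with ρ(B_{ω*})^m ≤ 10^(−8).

[ρ_J] n=82: ρ(B_J) = cos(π/(n+1)) = cos(π/83) = 0.9992838.
√(1−ρ_J²) = |sin(π/83)| = 0.0378415
Young: ω* = 2/(1+√(1−ρ_J²)) = 2/(1+0.0378415) = 2/1.0378415 = 1.9270765.
ρ_SOR = ω* − 1 ≈ 0.9270765.
m ≥ 8·ln10 / (−ln 0.9270765) = 243.276; smallest integer m = 244.

m = 244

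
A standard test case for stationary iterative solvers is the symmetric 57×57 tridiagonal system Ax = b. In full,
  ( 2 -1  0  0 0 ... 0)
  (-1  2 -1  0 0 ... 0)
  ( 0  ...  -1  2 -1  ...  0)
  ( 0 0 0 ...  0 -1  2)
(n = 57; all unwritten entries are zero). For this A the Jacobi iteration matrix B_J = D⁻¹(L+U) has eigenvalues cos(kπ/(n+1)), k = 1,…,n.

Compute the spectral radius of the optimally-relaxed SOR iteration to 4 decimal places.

ρ_SOR = 0.8973

[ρ_J] n=57: ρ(B_J) = cos(π/(n+1)) = cos(π/58) = 0.9985.
1 − cos²(π/58) = sin²(π/58) ⇒ √(1−ρ_J²) = sin(π/58) = 0.05414.
ω* = 2/(1+0.05414) = 1.8973
At ω = 1.8973 every |λ(B_ω)| = ω−1, so ρ_SOR = 0.8973.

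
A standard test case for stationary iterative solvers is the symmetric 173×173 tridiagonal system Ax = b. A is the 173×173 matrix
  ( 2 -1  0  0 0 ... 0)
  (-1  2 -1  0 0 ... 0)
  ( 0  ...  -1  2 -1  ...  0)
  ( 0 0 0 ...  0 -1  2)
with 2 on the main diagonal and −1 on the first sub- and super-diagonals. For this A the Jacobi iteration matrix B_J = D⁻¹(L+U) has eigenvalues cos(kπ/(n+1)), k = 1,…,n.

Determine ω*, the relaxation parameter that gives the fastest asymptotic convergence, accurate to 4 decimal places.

With n=173, ρ(Jacobi) = cos(π/174) = 0.9998.
√(1−ρ_J²) simplifies to sin(π/174) = 0.01805.
ω* = 2/(1 + 0.01805) = 2/1.01805 = 1.9645.
ρ_SOR = ω* − 1 ≈ 0.9645.

ω* = 1.9645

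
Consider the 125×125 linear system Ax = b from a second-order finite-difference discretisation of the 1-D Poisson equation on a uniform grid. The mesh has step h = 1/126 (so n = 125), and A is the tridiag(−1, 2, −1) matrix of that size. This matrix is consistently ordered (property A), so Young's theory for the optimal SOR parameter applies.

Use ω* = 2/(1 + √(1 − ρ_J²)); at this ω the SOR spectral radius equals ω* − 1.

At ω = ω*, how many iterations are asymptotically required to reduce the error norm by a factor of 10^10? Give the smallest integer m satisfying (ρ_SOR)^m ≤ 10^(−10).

m = 462

n=125: λ(B_J) = 1 − λ(A)/2 = cos(kπ/126); k=1 gives ρ_J = 0.9996892.
root = sin(π/126) = 0.0249307  (since 1−cos² = sin²).
Young: ω* = 2/(1+√(1−ρ_J²)) = 2/(1+0.0249307) = 2/1.0249307 = 1.9513514.
Hence ρ(B_{ω*}) = 1.9513514 − 1 = 0.9513514.
For 10 digits: m = 10·ln10 / (−ln 0.9513514) = 23.0259/0.0498718 = 461.702; round up → m = 462.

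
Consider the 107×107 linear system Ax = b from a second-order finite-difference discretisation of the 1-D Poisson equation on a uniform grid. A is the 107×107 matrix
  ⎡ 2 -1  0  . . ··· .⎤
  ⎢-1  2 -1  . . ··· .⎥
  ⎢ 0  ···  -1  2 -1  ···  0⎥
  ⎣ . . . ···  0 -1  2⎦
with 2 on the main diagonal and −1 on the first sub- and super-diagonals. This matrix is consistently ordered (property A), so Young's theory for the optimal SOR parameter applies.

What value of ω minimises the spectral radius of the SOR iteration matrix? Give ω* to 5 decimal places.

½·tridiag(1,0,1) at n=107: λ_k = cos(kπ/108); max |λ| at k=1 ⇒ ρ_J = cos(π/108) ≈ 0.99958.
√(1−ρ_J²) = |sin(π/108)| = 0.029085
Then 2/(1+√(1−ρ_J²)) = 2/(1+0.029085); ω* = 2/1.029085 = 1.94347.
ρ(B_{ω*}) = ω*−1 = 0.94347

ω* = 1.94347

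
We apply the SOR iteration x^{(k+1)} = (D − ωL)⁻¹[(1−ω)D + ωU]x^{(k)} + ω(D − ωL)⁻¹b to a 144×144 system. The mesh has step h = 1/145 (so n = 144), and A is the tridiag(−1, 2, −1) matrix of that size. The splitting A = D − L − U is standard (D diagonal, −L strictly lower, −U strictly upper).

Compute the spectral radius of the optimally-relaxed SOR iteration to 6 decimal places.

ρ_SOR = 0.957590

½·tridiag(1,0,1) at n=144: λ_k = cos(kπ/145); max |λ| at k=1 ⇒ ρ_J = cos(π/145) ≈ 0.999765.
√(1−ρ_J²) = |sin(π/145)| = 0.0216645
ω* = 2/(1+0.0216645) = 1.957590
ρ_SOR = ω* − 1 = 1.957590 − 1 = 0.957590.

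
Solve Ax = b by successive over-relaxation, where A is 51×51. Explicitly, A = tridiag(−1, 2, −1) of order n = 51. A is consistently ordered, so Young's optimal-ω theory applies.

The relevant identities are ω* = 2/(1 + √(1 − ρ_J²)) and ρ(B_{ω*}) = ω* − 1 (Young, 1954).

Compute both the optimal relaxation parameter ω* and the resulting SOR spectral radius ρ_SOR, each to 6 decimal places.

spectrum of D⁻¹(L+U) = {cos(kπ/52) : 1≤k≤51}; ρ_J = cos(π/52) = 0.998176.
√(1−ρ_J²) = |sin(π/52)| = 0.0603785
ω* = 2/(1 + 0.0603785) = 2/1.0603785 = 1.886119.
[ρ_SOR] ω* − 1 = 0.886119.

ω* = 1.886119, ρ_SOR = 0.886119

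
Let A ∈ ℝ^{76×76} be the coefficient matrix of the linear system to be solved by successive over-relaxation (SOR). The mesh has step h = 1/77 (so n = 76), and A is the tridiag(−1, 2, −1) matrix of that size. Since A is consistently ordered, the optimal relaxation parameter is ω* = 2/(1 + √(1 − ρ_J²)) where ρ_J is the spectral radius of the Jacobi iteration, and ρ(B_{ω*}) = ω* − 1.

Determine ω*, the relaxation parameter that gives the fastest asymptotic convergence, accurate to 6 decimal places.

ω* = 1.921620

[ρ_J] n=76: ρ(B_J) = cos(π/(n+1)) = cos(π/77) = 0.999168.
root = sin(π/77) = 0.0407886  (since 1−cos² = sin²).
[ω*] 2 ÷ (1 + 0.0407886) = 2 ÷ 1.0407886 = 1.921620.
ρ(B_{ω*}) = ω*−1 = 0.921620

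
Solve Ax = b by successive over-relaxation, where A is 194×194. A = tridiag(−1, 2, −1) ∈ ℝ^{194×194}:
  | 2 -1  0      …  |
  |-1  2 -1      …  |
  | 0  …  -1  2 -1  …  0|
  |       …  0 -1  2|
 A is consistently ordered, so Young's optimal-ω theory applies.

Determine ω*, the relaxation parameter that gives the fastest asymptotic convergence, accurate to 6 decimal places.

[ρ_J] n=194: ρ(B_J) = cos(π/(n+1)) = cos(π/195) = 0.999870.
√(1−ρ_J²) simplifies to sin(π/195) = 0.0161100.
[ω*] 2 ÷ (1 + 0.0161100) = 2 ÷ 1.0161100 = 1.968291.
At ω = 1.968291 every |λ(B_ω)| = ω−1, so ρ_SOR = 0.968291.

ω* = 1.968291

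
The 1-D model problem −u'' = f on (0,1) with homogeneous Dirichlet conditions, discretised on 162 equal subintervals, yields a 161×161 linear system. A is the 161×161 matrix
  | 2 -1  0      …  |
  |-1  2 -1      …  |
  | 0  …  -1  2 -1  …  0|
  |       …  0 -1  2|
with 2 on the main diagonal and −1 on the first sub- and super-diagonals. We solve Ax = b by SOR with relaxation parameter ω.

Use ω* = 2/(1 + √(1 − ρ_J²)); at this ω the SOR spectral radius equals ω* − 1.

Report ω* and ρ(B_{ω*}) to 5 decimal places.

ω* = 1.96196, ρ_SOR = 0.96196

B_J for the 161×161 system has eigenvalues cos(kπ/162); ρ_J = cos(π/162) = 0.99981.
root = sin(π/162) = 0.019391  (since 1−cos² = sin²).
So ω* = 2/1.019391 = 1.96196 (Young).
ρ_SOR = ω* − 1 = 1.96196 − 1 = 0.96196.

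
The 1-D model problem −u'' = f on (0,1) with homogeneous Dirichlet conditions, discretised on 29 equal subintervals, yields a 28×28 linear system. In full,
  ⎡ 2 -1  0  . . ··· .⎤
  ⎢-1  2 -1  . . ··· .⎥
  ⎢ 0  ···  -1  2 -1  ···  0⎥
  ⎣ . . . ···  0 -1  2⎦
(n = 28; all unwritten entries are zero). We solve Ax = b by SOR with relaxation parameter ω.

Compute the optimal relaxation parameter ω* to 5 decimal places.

B_J for the 28×28 system has eigenvalues cos(kπ/29); ρ_J = cos(π/29) = 0.99414.
root = sin(π/29) = 0.108119  (since 1−cos² = sin²).
ω* = 2 / (1 + 0.108119) = 2 / 1.108119 ≈ 1.80486.
At ω = 1.80486 every |λ(B_ω)| = ω−1, so ρ_SOR = 0.80486.

ω* = 1.80486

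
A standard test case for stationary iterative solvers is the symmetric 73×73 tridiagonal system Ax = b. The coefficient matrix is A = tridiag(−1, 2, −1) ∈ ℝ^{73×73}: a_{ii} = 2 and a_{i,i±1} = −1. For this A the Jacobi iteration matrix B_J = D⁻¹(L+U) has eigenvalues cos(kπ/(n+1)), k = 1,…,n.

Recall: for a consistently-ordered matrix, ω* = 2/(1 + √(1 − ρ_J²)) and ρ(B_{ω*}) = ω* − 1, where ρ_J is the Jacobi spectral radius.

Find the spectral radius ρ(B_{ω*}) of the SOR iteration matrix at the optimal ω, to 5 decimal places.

[ρ_J] n=73: ρ(B_J) = cos(π/(n+1)) = cos(π/74) = 0.99910.
√(1−ρ_J²) simplifies to sin(π/74) = 0.042441.
ω* = 2 / (1 + 0.042441) = 2 / 1.042441 ≈ 1.91857.
and ρ(B_{ω*}) = 1.91857 − 1 = 0.91857.

ρ_SOR = 0.91857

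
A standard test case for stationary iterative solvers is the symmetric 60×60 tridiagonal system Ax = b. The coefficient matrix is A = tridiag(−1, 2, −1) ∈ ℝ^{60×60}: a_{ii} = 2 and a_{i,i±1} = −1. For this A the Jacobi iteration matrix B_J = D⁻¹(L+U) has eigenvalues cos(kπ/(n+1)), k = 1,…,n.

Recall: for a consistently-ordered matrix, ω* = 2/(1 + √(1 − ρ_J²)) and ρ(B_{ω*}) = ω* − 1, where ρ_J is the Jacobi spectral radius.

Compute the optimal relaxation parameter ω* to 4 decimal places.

ω* = 1.9021

[ρ_J] n=60: ρ(B_J) = cos(π/(n+1)) = cos(π/61) = 0.9987.
√(1−ρ_J²) = |sin(π/61)| = 0.05148
[ω*] 2 ÷ (1 + 0.05148) = 2 ÷ 1.05148 = 1.9021.
[ρ_SOR] ω* − 1 = 0.9021.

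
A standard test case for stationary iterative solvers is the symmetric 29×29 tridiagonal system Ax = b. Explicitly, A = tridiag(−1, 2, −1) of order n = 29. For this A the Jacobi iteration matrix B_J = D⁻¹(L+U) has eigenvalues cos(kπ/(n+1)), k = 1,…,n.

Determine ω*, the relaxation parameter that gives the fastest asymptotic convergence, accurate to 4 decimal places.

ω* = 1.8107

B_J for the 29×29 system has eigenvalues cos(kπ/30); ρ_J = cos(π/30) = 0.9945.
1 − cos²(π/30) = sin²(π/30) ⇒ √(1−ρ_J²) = sin(π/30) = 0.10453.
[ω*] 2 ÷ (1 + 0.10453) = 2 ÷ 1.10453 = 1.8107.
ρ_SOR = ω* − 1 ≈ 0.8107.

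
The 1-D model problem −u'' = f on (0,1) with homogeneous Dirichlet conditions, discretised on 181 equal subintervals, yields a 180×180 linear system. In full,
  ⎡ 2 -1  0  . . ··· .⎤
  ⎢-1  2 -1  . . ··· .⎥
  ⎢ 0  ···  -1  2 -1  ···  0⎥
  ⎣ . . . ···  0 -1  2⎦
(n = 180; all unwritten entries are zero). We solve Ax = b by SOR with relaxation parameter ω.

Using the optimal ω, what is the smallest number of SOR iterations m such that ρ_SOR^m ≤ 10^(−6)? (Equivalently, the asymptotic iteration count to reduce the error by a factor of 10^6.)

n=180: λ(B_J) = 1 − λ(A)/2 = cos(kπ/181); k=1 gives ρ_J = 0.9998494.
√(1 − cos²(π/181)) = sin(π/181) ≈ 0.0173560.
So ω* = 2/1.0173560 = 1.9658802 (Young).
At ω = 1.9658802 every |λ(B_ω)| = ω−1, so ρ_SOR = 0.9658802.
For 6 digits: m = 6·ln10 / (−ln 0.9658802) = 13.8155/0.0347155 = 397.963; round up → m = 398.

m = 398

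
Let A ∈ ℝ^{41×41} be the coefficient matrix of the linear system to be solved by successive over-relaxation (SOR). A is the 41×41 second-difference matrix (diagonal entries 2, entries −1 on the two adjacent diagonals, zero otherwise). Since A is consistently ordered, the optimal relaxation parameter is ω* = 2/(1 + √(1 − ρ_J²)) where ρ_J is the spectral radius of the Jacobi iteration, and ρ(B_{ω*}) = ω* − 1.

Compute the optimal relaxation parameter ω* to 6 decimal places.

ω* = 1.860932

n=41: λ(B_J) = 1 − λ(A)/2 = cos(kπ/42); k=1 gives ρ_J = 0.997204.
√(1−ρ_J²) = |sin(π/42)| = 0.0747301
[ω*] 2 ÷ (1 + 0.0747301) = 2 ÷ 1.0747301 = 1.860932.
ρ_SOR = ω* − 1 ≈ 0.860932.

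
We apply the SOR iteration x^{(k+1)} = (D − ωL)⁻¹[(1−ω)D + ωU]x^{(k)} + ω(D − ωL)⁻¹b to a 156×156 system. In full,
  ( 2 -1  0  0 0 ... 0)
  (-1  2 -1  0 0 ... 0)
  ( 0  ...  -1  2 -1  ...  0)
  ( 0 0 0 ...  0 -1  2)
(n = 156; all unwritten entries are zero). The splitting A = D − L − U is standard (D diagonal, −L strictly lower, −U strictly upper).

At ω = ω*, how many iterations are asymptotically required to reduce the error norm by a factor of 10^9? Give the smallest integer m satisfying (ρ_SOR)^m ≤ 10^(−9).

[ρ_J] n=156: ρ(B_J) = cos(π/(n+1)) = cos(π/157) = 0.9997998.
√(1 − cos²(π/157)) = sin(π/157) ≈ 0.0200088.
Then 2/(1+√(1−ρ_J²)) = 2/(1+0.0200088); ω* = 2/1.0200088 = 1.9607674.
[ρ_SOR] ω* − 1 = 0.9607674.
9·ln10 = 20.7233; −ln(0.9607674) = 0.0400229; m = ⌈20.7233/0.0400229⌉ = ⌈517.786⌉ = 518.

m = 518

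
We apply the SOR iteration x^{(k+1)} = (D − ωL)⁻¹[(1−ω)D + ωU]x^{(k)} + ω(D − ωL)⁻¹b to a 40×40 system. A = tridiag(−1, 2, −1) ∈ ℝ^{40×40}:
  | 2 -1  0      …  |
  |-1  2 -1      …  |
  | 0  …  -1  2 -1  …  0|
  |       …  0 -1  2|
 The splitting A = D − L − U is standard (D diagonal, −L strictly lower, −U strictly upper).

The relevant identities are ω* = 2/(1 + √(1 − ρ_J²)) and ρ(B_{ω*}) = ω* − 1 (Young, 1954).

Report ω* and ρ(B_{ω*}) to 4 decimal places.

ρ_J = max_k |cos(kπ/41)| = cos(π/41) = 0.9971
1 − cos²(π/41) = sin²(π/41) ⇒ √(1−ρ_J²) = sin(π/41) = 0.07655.
ω* = 2/(1+0.07655) = 1.8578
ρ_SOR = ω* − 1 ≈ 0.8578.

ω* = 1.8578, ρ_SOR = 0.8578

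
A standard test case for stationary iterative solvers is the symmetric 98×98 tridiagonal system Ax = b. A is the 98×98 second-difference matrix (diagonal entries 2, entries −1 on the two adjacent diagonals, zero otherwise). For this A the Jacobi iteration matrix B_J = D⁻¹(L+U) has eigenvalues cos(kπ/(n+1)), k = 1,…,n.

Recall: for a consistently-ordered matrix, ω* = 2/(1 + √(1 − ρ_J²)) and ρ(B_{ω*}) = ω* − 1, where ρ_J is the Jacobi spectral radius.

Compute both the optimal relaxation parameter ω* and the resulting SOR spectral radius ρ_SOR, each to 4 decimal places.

B_J for the 98×98 system has eigenvalues cos(kπ/99); ρ_J = cos(π/99) = 0.9995.
√(1 − cos²(π/99)) = sin(π/99) ≈ 0.03173.
Young: ω* = 2/(1+√(1−ρ_J²)) = 2/(1+0.03173) = 2/1.03173 = 1.9385.
ρ_SOR = ω* − 1 = 1.9385 − 1 = 0.9385.

ω* = 1.9385, ρ_SOR = 0.9385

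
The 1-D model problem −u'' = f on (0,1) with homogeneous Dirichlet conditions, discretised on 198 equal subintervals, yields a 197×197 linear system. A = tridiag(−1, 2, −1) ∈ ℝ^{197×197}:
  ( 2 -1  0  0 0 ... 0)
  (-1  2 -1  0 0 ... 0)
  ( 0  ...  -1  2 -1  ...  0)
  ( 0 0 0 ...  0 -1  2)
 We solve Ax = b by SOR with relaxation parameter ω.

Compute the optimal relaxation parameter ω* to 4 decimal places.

ω* = 1.9688

½·tridiag(1,0,1) at n=197: λ_k = cos(kπ/198); max |λ| at k=1 ⇒ ρ_J = cos(π/198) ≈ 0.9999.
1 − cos²(π/198) = sin²(π/198) ⇒ √(1−ρ_J²) = sin(π/198) = 0.01587.
ω* = 2 / (1 + 0.01587) = 2 / 1.01587 ≈ 1.9688.
ρ_SOR = ω* − 1 ≈ 0.9688.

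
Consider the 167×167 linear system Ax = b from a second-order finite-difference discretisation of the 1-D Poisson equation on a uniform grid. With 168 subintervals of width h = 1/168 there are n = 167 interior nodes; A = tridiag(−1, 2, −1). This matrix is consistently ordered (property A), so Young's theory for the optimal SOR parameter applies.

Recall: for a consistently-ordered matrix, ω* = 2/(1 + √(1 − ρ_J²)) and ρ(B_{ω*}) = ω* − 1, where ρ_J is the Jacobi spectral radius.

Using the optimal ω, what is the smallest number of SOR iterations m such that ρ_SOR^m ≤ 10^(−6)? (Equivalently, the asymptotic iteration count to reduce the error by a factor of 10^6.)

m = 370

With n=167, ρ(Jacobi) = cos(π/168) = 0.9998252.
√(1−ρ_J²) simplifies to sin(π/168) = 0.0186989.
Young: ω* = 2/(1+√(1−ρ_J²)) = 2/(1+0.0186989) = 2/1.0186989 = 1.9632887.
and ρ(B_{ω*}) = 1.9632887 − 1 = 0.9632887.
Need (0.9632887)^m ≤ 10^(−6): m ≥ 6·ln10/|ln 0.9632887| = 13.8155/0.0374021 = 369.378 ⇒ m = 370.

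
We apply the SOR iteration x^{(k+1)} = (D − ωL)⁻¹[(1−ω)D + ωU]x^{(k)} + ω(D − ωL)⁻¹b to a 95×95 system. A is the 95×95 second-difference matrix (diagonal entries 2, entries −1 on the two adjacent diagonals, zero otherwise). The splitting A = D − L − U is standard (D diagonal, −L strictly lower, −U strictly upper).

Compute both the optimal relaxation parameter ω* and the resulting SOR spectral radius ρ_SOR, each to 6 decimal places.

ω* = 1.936635, ρ_SOR = 0.936635

spectrum of D⁻¹(L+U) = {cos(kπ/96) : 1≤k≤95}; ρ_J = cos(π/96) = 0.999465.
√(1−ρ_J²) = |sin(π/96)| = 0.0327191
ω* = 2/(1+0.0327191) = 1.936635
ρ(B_{ω*}) = ω*−1 = 0.936635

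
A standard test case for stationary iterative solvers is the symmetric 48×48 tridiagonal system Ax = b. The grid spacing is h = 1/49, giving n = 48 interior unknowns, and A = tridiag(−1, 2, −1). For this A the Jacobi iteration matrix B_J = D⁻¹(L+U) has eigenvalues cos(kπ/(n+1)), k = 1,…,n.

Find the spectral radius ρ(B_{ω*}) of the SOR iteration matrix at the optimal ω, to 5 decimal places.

ρ_SOR = 0.87958

spectrum of D⁻¹(L+U) = {cos(kπ/49) : 1≤k≤48}; ρ_J = cos(π/49) = 0.99795.
root = sin(π/49) = 0.064070  (since 1−cos² = sin²).
Then 2/(1+√(1−ρ_J²)) = 2/(1+0.064070); ω* = 2/1.064070 = 1.87958.
[ρ_SOR] ω* − 1 = 0.87958.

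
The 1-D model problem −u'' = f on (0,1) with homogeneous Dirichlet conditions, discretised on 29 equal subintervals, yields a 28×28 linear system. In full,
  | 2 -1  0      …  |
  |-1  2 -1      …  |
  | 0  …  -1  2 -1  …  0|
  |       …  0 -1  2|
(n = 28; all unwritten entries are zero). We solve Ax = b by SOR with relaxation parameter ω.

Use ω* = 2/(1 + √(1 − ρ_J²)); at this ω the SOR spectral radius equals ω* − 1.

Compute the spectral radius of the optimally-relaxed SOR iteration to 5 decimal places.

ρ_SOR = 0.80486

ρ_J = max_k |cos(kπ/29)| = cos(π/29) = 0.99414
root = sin(π/29) = 0.108119  (since 1−cos² = sin²).
ω* = 2/(1+0.108119) = 1.80486
Hence ρ(B_{ω*}) = 1.80486 − 1 = 0.80486.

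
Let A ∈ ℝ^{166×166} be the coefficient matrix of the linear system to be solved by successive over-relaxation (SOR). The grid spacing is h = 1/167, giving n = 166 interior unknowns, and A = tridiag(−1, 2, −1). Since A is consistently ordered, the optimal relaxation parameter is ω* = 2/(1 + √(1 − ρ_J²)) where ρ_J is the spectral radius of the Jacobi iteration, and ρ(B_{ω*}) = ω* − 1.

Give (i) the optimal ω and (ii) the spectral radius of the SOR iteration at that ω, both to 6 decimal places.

ω* = 1.963073, ρ_SOR = 0.963073

[ρ_J] n=166: ρ(B_J) = cos(π/(n+1)) = cos(π/167) = 0.999823.
√(1−ρ_J²) simplifies to sin(π/167) = 0.0188108.
ω* = 2 / (1 + 0.0188108) = 2 / 1.0188108 ≈ 1.963073.
Hence ρ(B_{ω*}) = 1.963073 − 1 = 0.963073.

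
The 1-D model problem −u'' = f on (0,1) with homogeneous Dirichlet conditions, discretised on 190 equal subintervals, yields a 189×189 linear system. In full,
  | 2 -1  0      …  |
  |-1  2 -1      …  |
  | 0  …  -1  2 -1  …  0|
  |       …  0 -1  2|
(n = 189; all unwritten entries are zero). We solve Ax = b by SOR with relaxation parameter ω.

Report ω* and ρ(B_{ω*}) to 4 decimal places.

ω* = 1.9675, ρ_SOR = 0.9675

spectrum of D⁻¹(L+U) = {cos(kπ/190) : 1≤k≤189}; ρ_J = cos(π/190) = 0.9999.
1 − cos²(π/190) = sin²(π/190) ⇒ √(1−ρ_J²) = sin(π/190) = 0.01653.
So ω* = 2/1.01653 = 1.9675 (Young).
Hence ρ(B_{ω*}) = 1.9675 − 1 = 0.9675.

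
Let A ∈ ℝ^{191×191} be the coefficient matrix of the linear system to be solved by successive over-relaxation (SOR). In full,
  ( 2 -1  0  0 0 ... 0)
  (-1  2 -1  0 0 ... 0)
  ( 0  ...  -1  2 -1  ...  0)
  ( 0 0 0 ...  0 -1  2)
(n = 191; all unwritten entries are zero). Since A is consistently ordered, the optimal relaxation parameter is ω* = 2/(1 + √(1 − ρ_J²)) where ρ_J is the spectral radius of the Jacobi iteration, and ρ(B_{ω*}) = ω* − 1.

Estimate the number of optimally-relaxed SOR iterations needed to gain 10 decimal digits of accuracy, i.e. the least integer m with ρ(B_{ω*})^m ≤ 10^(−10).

m = 704

spectrum of D⁻¹(L+U) = {cos(kπ/192) : 1≤k≤191}; ρ_J = cos(π/192) = 0.9998661.
√(1 − cos²(π/192)) = sin(π/192) ≈ 0.0163617.
ω* = 2 / (1 + 0.0163617) = 2 / 1.0163617 ≈ 1.9678034.
ρ(B_{ω*}) = ω*−1 = 0.9678034
Need (0.9678034)^m ≤ 10^(−10): m ≥ 10·ln10/|ln 0.9678034| = 23.0259/0.0327263 = 703.590 ⇒ m = 704.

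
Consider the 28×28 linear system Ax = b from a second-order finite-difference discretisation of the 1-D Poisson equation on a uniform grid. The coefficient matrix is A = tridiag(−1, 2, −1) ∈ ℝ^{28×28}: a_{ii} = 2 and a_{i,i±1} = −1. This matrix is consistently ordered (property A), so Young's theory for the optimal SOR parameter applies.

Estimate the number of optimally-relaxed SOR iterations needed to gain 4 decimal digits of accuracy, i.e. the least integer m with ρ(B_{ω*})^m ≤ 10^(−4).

½·tridiag(1,0,1) at n=28: λ_k = cos(kπ/29); max |λ| at k=1 ⇒ ρ_J = cos(π/29) ≈ 0.9941380.
√(1 − cos²(π/29)) = sin(π/29) ≈ 0.1081190.
ω* = 2/(1 + 0.1081190) = 2/1.1081190 = 1.8048603.
[ρ_SOR] ω* − 1 = 0.8048603.
(0.8048603)^m ≤ 10^{−4}  ⇒  m·ln(0.8048603) ≤ −4·ln10  ⇒  m ≥ 42.427  ⇒  m = 43

m = 43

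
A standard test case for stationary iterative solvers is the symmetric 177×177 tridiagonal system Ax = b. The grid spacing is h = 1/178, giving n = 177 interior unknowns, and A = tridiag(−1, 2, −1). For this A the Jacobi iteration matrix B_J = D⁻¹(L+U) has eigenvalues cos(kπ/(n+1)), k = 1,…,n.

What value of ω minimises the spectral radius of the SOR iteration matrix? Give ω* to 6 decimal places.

ω* = 1.965315

½·tridiag(1,0,1) at n=177: λ_k = cos(kπ/178); max |λ| at k=1 ⇒ ρ_J = cos(π/178) ≈ 0.999844.
1 − cos²(π/178) = sin²(π/178) ⇒ √(1−ρ_J²) = sin(π/178) = 0.0176485.
Young: ω* = 2/(1+√(1−ρ_J²)) = 2/(1+0.0176485) = 2/1.0176485 = 1.965315.
ρ(B_{ω*}) = ω*−1 = 0.965315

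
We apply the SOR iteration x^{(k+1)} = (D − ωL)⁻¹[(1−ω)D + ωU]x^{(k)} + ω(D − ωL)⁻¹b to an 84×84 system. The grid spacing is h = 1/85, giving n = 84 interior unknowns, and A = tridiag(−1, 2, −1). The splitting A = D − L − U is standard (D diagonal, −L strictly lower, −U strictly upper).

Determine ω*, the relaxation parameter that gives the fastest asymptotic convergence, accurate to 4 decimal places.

ω* = 1.9287

ρ_J = max_k |cos(kπ/85)| = cos(π/85) = 0.9993
root = sin(π/85) = 0.03695  (since 1−cos² = sin²).
So ω* = 2/1.03695 = 1.9287 (Young).
ρ_SOR = ω* − 1 ≈ 0.9287.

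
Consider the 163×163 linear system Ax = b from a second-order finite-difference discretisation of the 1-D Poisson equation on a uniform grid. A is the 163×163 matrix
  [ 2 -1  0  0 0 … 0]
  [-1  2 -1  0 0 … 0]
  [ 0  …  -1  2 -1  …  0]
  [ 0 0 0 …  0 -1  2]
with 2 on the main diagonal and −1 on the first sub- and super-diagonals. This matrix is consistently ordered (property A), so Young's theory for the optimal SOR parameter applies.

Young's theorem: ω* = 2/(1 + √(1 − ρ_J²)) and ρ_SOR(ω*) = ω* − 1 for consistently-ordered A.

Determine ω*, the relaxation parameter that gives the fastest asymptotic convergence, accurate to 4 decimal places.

½·tridiag(1,0,1) at n=163: λ_k = cos(kπ/164); max |λ| at k=1 ⇒ ρ_J = cos(π/164) ≈ 0.9998.
√(1−ρ_J²) simplifies to sin(π/164) = 0.01915.
Young: ω* = 2/(1+√(1−ρ_J²)) = 2/(1+0.01915) = 2/1.01915 = 1.9624.
Hence ρ(B_{ω*}) = 1.9624 − 1 = 0.9624.

ω* = 1.9624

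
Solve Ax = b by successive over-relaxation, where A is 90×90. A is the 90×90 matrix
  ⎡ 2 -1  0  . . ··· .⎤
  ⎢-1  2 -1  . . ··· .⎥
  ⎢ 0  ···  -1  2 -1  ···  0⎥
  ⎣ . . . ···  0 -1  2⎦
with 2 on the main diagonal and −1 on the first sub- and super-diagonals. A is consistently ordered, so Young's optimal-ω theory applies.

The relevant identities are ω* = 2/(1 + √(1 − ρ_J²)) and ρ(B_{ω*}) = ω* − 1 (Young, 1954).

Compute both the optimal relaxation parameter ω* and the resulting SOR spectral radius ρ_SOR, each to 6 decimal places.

ω* = 1.933271, ρ_SOR = 0.933271

ρ_J = max_k |cos(kπ/91)| = cos(π/91) = 0.999404
√(1−ρ_J²) simplifies to sin(π/91) = 0.0345161.
Then 2/(1+√(1−ρ_J²)) = 2/(1+0.0345161); ω* = 2/1.0345161 = 1.933271.
and ρ(B_{ω*}) = 1.933271 − 1 = 0.933271.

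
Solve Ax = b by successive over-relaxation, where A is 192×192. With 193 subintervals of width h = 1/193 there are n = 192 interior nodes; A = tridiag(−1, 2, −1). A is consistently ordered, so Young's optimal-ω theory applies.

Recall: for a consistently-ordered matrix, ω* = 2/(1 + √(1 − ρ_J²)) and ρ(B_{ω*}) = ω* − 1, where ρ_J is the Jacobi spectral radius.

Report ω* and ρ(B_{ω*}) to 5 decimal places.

ω* = 1.96797, ρ_SOR = 0.96797

ρ_J = max_k |cos(kπ/193)| = cos(π/193) = 0.99987
1 − cos²(π/193) = sin²(π/193) ⇒ √(1−ρ_J²) = sin(π/193) = 0.016277.
Then 2/(1+√(1−ρ_J²)) = 2/(1+0.016277); ω* = 2/1.016277 = 1.96797.
and ρ(B_{ω*}) = 1.96797 − 1 = 0.96797.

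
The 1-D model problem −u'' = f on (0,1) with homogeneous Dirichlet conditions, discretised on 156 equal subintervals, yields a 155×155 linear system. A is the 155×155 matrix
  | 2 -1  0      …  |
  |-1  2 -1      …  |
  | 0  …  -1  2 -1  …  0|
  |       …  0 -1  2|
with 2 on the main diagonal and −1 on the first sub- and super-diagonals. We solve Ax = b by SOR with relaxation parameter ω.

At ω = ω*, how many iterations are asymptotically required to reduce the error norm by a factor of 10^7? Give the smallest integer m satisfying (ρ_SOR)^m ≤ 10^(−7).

ρ_J = max_k |cos(kπ/156)| = cos(π/156) = 0.9997972
√(1−ρ_J²) simplifies to sin(π/156) = 0.0201371.
So ω* = 2/1.0201371 = 1.9605208 (Young).
and ρ(B_{ω*}) = 1.9605208 − 1 = 0.9605208.
Need (0.9605208)^m ≤ 10^(−7): m ≥ 7·ln10/|ln 0.9605208| = 16.1181/0.0402796 = 400.155 ⇒ m = 401.

m = 401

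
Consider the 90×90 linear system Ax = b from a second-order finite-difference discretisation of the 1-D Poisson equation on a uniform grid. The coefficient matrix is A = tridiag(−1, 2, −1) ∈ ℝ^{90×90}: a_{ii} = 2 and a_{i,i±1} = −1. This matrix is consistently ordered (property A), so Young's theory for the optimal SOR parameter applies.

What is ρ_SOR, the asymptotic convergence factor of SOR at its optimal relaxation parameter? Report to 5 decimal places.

ρ_SOR = 0.93327

½·tridiag(1,0,1) at n=90: λ_k = cos(kπ/91); max |λ| at k=1 ⇒ ρ_J = cos(π/91) ≈ 0.99940.
√(1 − cos²(π/91)) = sin(π/91) ≈ 0.034516.
[ω*] 2 ÷ (1 + 0.034516) = 2 ÷ 1.034516 = 1.93327.
[ρ_SOR] ω* − 1 = 0.93327.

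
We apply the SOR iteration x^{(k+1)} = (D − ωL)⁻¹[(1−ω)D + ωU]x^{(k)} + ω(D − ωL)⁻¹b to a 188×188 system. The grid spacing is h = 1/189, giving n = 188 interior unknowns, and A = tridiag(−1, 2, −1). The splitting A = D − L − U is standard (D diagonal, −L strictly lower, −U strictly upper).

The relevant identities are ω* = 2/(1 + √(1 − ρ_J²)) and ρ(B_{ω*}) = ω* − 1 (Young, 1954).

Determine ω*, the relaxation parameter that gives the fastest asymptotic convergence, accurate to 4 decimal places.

[ρ_J] n=188: ρ(B_J) = cos(π/(n+1)) = cos(π/189) = 0.9999.
√(1−ρ_J²) = |sin(π/189)| = 0.01662
Young: ω* = 2/(1+√(1−ρ_J²)) = 2/(1+0.01662) = 2/1.01662 = 1.9673.
[ρ_SOR] ω* − 1 = 0.9673.

ω* = 1.9673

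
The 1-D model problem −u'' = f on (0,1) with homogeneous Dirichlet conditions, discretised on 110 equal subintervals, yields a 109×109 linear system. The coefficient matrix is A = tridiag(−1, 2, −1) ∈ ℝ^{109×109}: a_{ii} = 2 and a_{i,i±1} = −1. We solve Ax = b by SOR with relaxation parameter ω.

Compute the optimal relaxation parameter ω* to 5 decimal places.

ω* = 1.94447

B_J for the 109×109 system has eigenvalues cos(kπ/110); ρ_J = cos(π/110) = 0.99959.
root = sin(π/110) = 0.028556  (since 1−cos² = sin²).
ω* = 2/(1 + 0.028556) = 2/1.028556 = 1.94447.
[ρ_SOR] ω* − 1 = 0.94447.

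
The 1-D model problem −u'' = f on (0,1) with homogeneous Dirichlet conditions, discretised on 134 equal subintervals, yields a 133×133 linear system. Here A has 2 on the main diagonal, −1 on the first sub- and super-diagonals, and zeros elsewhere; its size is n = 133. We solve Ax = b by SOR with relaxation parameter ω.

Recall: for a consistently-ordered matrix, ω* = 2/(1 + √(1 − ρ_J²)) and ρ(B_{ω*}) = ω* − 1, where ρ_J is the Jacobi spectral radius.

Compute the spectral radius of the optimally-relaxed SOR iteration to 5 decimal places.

[ρ_J] n=133: ρ(B_J) = cos(π/(n+1)) = cos(π/134) = 0.99973.
root = sin(π/134) = 0.023443  (since 1−cos² = sin²).
Young: ω* = 2/(1+√(1−ρ_J²)) = 2/(1+0.023443) = 2/1.023443 = 1.95419.
ρ_SOR = ω* − 1 = 1.95419 − 1 = 0.95419.

ρ_SOR = 0.95419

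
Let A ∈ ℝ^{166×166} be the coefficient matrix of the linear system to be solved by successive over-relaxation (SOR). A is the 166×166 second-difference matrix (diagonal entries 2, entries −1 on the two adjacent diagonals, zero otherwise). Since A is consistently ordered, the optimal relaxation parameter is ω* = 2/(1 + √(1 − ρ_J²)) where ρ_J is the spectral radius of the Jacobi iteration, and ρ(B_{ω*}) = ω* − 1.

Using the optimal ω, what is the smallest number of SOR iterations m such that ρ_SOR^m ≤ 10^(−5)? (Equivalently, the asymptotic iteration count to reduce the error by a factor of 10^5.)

½·tridiag(1,0,1) at n=166: λ_k = cos(kπ/167); max |λ| at k=1 ⇒ ρ_J = cos(π/167) ≈ 0.9998231.
√(1−ρ_J²) simplifies to sin(π/167) = 0.0188108.
Young: ω* = 2/(1+√(1−ρ_J²)) = 2/(1+0.0188108) = 2/1.0188108 = 1.9630730.
[ρ_SOR] ω* − 1 = 0.9630730.
Need (0.9630730)^m ≤ 10^(−5): m ≥ 5·ln10/|ln 0.9630730| = 11.5129/0.0376261 = 305.982 ⇒ m = 306.

m = 306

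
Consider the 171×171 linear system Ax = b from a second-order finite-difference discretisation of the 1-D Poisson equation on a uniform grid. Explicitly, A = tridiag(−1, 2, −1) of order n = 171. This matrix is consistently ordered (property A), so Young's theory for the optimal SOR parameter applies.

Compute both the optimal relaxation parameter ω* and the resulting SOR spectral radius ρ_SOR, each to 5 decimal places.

ω* = 1.96413, ρ_SOR = 0.96413

[ρ_J] n=171: ρ(B_J) = cos(π/(n+1)) = cos(π/172) = 0.99983.
√(1 − cos²(π/172)) = sin(π/172) ≈ 0.018264.
ω* = 2/(1 + 0.018264) = 2/1.018264 = 1.96413.
Hence ρ(B_{ω*}) = 1.96413 − 1 = 0.96413.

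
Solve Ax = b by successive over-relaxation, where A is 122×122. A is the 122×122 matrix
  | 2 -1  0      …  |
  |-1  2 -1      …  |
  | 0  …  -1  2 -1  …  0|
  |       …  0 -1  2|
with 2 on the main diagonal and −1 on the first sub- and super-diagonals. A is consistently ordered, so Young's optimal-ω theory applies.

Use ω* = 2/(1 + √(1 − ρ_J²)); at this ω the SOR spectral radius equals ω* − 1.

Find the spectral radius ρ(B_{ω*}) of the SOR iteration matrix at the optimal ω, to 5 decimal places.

ρ_SOR = 0.95019

n=122: λ(B_J) = 1 − λ(A)/2 = cos(kπ/123); k=1 gives ρ_J = 0.99967.
√(1−ρ_J²) simplifies to sin(π/123) = 0.025539.
ω* = 2/(1+0.025539) = 1.95019
ρ(B_{ω*}) = ω*−1 = 0.95019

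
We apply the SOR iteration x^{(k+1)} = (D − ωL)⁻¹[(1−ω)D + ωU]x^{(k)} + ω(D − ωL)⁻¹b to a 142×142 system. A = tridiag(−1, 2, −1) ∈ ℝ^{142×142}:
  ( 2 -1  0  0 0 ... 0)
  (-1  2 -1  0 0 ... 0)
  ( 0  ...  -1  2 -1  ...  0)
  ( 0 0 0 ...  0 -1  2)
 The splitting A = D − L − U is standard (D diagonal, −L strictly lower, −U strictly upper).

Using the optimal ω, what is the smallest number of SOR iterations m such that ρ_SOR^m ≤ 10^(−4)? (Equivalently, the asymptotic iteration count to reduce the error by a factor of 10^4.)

m = 210

B_J for the 142×142 system has eigenvalues cos(kπ/143); ρ_J = cos(π/143) = 0.9997587.
root = sin(π/143) = 0.0219674  (since 1−cos² = sin²).
ω* = 2/(1+0.0219674) = 1.9570096
[ρ_SOR] ω* − 1 = 0.9570096.
4·ln10 = 9.21034; −ln(0.9570096) = 0.0439419; m = ⌈9.21034/0.0439419⌉ = ⌈209.603⌉ = 210.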